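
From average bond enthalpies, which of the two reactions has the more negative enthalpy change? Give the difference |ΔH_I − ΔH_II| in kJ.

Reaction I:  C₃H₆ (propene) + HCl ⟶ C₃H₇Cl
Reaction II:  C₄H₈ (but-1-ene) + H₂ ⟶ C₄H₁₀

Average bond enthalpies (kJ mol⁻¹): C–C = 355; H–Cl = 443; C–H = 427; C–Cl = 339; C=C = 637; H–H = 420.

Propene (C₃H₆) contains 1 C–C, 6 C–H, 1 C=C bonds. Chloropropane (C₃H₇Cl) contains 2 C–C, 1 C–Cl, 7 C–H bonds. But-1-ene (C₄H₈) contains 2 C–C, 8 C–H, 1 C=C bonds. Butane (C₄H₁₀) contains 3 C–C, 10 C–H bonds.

Reaction II, by 111 kJ

Reaction I:
  Bonds broken (reactants):
    C–C: 1 × 355 = 355
    C–H: 6 × 427 = 2562
    C=C: 1 × 637 = 637
    H–Cl: 1 × 443 = 443
    Σ(broken) = 3997 kJ
  Bonds formed (products):
    C–C: 2 × 355 = 710
    C–Cl: 1 × 339 = 339
    C–H: 7 × 427 = 2989
    Σ(formed) = 4038 kJ
  ΔH_I = 3997 − 4038 = −41 kJ
Reaction II:
  Bonds broken (reactants):
    C–C: 2 × 355 = 710
    C–H: 8 × 427 = 3416
    C=C: 1 × 637 = 637
    H–H: 1 × 420 = 420
    Σ(broken) = 5183 kJ
  Bonds formed (products):
    C–C: 3 × 355 = 1065
    C–H: 10 × 427 = 4270
    Σ(formed) = 5335 kJ
  ΔH_II = 5183 − 5335 = −152 kJ
ΔH_I − ΔH_II = +111 kJ, so reaction II has the more negative ΔH; |ΔH_I − ΔH_II| = 111 kJ.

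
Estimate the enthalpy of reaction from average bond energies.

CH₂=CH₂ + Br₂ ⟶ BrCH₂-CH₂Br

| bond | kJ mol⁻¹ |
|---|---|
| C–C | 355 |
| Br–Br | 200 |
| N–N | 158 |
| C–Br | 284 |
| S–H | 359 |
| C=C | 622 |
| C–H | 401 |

Bonds broken (reactants):
  Br–Br: 1 × 200 = 200
  C–H: 4 × 401 = 1604
  C=C: 1 × 622 = 622
  Σ(broken) = 2426 kJ
Bonds formed (products):
  C–Br: 2 × 284 = 568
  C–C: 1 × 355 = 355
  C–H: 4 × 401 = 1604
  Σ(formed) = 2527 kJ
ΔH = Σ(broken) − Σ(formed) = 2426 − 2527 = −101 kJ

ΔH ≈ −101 kJ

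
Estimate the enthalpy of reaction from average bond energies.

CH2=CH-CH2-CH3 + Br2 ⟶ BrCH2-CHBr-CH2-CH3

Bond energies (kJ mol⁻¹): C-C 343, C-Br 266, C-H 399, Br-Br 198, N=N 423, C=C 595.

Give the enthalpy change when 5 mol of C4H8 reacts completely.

Bonds broken (reactants):
  Br-Br: 1 × 198 = 198
  C-C: 2 × 343 = 686
  C-H: 8 × 399 = 3192
  C=C: 1 × 595 = 595
  Σ(broken) = 4671 kJ
Bonds formed (products):
  C-Br: 2 × 266 = 532
  C-C: 3 × 343 = 1029
  C-H: 8 × 399 = 3192
  Σ(formed) = 4753 kJ
ΔH = Σ(broken) − Σ(formed) = 4671 − 4753 = −82 kJ
For 5× the reaction as written: 5 × (−82) = −410 kJ

ΔH = −410 kJ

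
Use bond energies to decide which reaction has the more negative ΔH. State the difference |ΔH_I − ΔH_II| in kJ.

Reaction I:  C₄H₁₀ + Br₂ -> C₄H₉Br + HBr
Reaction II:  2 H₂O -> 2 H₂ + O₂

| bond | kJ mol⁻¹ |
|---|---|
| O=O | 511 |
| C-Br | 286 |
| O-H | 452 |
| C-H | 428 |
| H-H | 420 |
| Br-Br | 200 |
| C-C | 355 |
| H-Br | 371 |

Reaction I, by 486 kJ

Reaction I:
  Bonds broken (reactants):
    Br-Br: 1 × 200 = 200
    C-C: 3 × 355 = 1065
    C-H: 10 × 428 = 4280
    Σ(broken) = 5545 kJ
  Bonds formed (products):
    C-Br: 1 × 286 = 286
    C-C: 3 × 355 = 1065
    C-H: 9 × 428 = 3852
    H-Br: 1 × 371 = 371
    Σ(formed) = 5574 kJ
  ΔH_I = 5545 − 5574 = −29 kJ
Reaction II:
  Bonds broken (reactants):
    O-H: 4 × 452 = 1808
    Σ(broken) = 1808 kJ
  Bonds formed (products):
    H-H: 2 × 420 = 840
    O=O: 1 × 511 = 511
    Σ(formed) = 1351 kJ
  ΔH_II = 1808 − 1351 = +457 kJ
ΔH_I − ΔH_II = −486 kJ, so reaction I has the more negative ΔH; |ΔH_I − ΔH_II| = 486 kJ.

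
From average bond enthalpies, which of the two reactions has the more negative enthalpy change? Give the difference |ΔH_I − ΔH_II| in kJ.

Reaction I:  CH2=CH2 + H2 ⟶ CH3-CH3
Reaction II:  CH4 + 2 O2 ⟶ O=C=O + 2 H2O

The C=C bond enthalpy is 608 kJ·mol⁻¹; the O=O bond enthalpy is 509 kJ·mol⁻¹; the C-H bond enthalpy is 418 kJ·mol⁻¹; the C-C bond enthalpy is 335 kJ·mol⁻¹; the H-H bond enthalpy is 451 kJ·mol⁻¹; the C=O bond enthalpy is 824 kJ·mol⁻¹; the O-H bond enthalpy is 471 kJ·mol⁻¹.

Reaction II, by 730 kJ

Reaction I:
  Bonds broken (reactants):
    C-H: 4 × 418 = 1672
    C=C: 1 × 608 = 608
    H-H: 1 × 451 = 451
    Σ(broken) = 2731 kJ
  Bonds formed (products):
    C-C: 1 × 335 = 335
    C-H: 6 × 418 = 2508
    Σ(formed) = 2843 kJ
  ΔH_I = 2731 − 2843 = −112 kJ
Reaction II:
  Bonds broken (reactants):
    C-H: 4 × 418 = 1672
    O=O: 2 × 509 = 1018
    Σ(broken) = 2690 kJ
  Bonds formed (products):
    C=O: 2 × 824 = 1648
    O-H: 4 × 471 = 1884
    Σ(formed) = 3532 kJ
  ΔH_II = 2690 − 3532 = −842 kJ
ΔH_I − ΔH_II = +730 kJ, so reaction II has the more negative ΔH; |ΔH_I − ΔH_II| = 730 kJ.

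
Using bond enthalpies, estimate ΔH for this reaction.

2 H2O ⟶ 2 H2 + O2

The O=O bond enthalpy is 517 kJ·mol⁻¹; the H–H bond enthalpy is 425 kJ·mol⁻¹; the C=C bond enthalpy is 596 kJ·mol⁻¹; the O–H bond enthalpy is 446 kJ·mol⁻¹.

Bonds broken (reactants):
  O–H: 4 × 446 = 1784
  Σ(broken) = 1784 kJ
Bonds formed (products):
  H–H: 2 × 425 = 850
  O=O: 1 × 517 = 517
  Σ(formed) = 1367 kJ
ΔH = Σ(broken) − Σ(formed) = 1784 − 1367 = +417 kJ

ΔH ≈ +417 kJ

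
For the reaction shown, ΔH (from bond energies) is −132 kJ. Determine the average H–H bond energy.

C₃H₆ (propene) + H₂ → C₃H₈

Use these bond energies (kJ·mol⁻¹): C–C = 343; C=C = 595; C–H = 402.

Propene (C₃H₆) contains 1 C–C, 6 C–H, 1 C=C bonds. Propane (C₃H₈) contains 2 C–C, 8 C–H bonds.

Let D be the H–H bond energy.
Σ(broken) = 1×343 + 6×402 + 1×595 + 1×D = 3350 + D
Σ(formed) = 2×343 + 8×402 = 3902
ΔH = Σ(broken) − Σ(formed) = (3350 + D) − (3902) = −552 + D
Setting this equal to −132 kJ gives D = 420 kJ/mol.

D(H–H) ≈ 420 kJ/mol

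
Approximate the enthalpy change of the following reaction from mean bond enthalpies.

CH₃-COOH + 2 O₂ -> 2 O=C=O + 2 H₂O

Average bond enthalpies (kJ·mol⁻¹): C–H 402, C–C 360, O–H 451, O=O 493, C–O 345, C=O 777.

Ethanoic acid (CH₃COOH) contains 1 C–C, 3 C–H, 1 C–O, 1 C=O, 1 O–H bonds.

Bonds broken (reactants):
  C–C: 1 × 360 = 360
  C–H: 3 × 402 = 1206
  C–O: 1 × 345 = 345
  C=O: 1 × 777 = 777
  O–H: 1 × 451 = 451
  O=O: 2 × 493 = 986
  Σ(broken) = 4125 kJ
Bonds formed (products):
  C=O: 4 × 777 = 3108
  O–H: 4 × 451 = 1804
  Σ(formed) = 4912 kJ
ΔH = Σ(broken) − Σ(formed) = 4125 − 4912 = −787 kJ

ΔH ≈ −787 kJ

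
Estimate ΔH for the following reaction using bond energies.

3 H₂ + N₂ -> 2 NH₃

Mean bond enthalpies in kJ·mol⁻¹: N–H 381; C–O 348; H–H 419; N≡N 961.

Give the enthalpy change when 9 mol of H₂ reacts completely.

ΔH = −204 kJ

Bonds broken (reactants):
  H–H: 3 × 419 = 1257
  N≡N: 1 × 961 = 961
  Σ(broken) = 2218 kJ
Bonds formed (products):
  N–H: 6 × 381 = 2286
  Σ(formed) = 2286 kJ
ΔH = Σ(broken) − Σ(formed) = 2218 − 2286 = −68 kJ
For 3× the reaction as written: 3 × (−68) = −204 kJ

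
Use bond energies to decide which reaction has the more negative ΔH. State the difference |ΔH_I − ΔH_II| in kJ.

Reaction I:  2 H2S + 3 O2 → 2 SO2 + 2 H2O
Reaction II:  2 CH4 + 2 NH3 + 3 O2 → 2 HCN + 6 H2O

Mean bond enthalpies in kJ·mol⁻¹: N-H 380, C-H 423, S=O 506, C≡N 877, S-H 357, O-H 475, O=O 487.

Reaction I:
  Bonds broken (reactants):
    O=O: 3 × 487 = 1461
    S-H: 4 × 357 = 1428
    Σ(broken) = 2889 kJ
  Bonds formed (products):
    O-H: 4 × 475 = 1900
    S=O: 4 × 506 = 2024
    Σ(formed) = 3924 kJ
  ΔH_I = 2889 − 3924 = −1035 kJ
Reaction II:
  Bonds broken (reactants):
    C-H: 8 × 423 = 3384
    N-H: 6 × 380 = 2280
    O=O: 3 × 487 = 1461
    Σ(broken) = 7125 kJ
  Bonds formed (products):
    C≡N: 2 × 877 = 1754
    C-H: 2 × 423 = 846
    O-H: 12 × 475 = 5700
    Σ(formed) = 8300 kJ
  ΔH_II = 7125 − 8300 = −1175 kJ
ΔH_I − ΔH_II = +140 kJ, so reaction II has the more negative ΔH; |ΔH_I − ΔH_II| = 140 kJ.

Reaction II, by 140 kJ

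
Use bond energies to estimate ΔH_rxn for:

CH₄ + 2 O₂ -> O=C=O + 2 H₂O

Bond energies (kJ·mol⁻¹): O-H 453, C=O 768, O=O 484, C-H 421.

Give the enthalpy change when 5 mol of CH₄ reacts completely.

ΔH = −3480 kJ

Bonds broken (reactants):
  C-H: 4 × 421 = 1684
  O=O: 2 × 484 = 968
  Σ(broken) = 2652 kJ
Bonds formed (products):
  C=O: 2 × 768 = 1536
  O-H: 4 × 453 = 1812
  Σ(formed) = 3348 kJ
ΔH = Σ(broken) − Σ(formed) = 2652 − 3348 = −696 kJ
For 5× the reaction as written: 5 × (−696) = −3480 kJ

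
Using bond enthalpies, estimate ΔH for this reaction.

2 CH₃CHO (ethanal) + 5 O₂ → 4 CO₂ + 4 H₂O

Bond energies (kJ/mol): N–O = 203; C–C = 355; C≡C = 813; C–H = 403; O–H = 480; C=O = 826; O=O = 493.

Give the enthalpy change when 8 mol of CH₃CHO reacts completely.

ΔH = −9588 kJ

Bonds broken (reactants):
  C–C: 2 × 355 = 710
  C–H: 8 × 403 = 3224
  C=O: 2 × 826 = 1652
  O=O: 5 × 493 = 2465
  Σ(broken) = 8051 kJ
Bonds formed (products):
  C=O: 8 × 826 = 6608
  O–H: 8 × 480 = 3840
  Σ(formed) = 10448 kJ
ΔH = Σ(broken) − Σ(formed) = 8051 − 10448 = −2397 kJ
For 4× the reaction as written: 4 × (−2397) = −9588 kJ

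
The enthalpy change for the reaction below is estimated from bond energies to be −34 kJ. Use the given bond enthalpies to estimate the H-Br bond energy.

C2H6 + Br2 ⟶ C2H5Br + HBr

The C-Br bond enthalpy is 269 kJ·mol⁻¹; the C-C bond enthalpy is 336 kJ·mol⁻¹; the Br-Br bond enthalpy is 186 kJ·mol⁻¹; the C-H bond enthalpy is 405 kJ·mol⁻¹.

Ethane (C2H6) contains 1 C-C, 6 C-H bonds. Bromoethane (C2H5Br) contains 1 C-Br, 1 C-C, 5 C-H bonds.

D(H-Br) ≈ 356 kJ/mol

Let D be the H-Br bond energy.
Σ(broken) = 1×186 + 1×336 + 6×405 = 2952
Σ(formed) = 1×269 + 1×336 + 5×405 + 1×D = 2630 + D
ΔH = Σ(broken) − Σ(formed) = (2952) − (2630 + D) = +322 − D
Setting this equal to −34 kJ gives D = 356 kJ/mol.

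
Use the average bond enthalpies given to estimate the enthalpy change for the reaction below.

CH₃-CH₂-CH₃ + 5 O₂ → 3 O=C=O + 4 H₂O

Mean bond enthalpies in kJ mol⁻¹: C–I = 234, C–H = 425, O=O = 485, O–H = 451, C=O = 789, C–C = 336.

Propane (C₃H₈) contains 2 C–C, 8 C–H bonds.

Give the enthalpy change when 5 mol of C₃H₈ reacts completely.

ΔH = −9225 kJ

Bonds broken (reactants):
  C–C: 2 × 336 = 672
  C–H: 8 × 425 = 3400
  O=O: 5 × 485 = 2425
  Σ(broken) = 6497 kJ
Bonds formed (products):
  C=O: 6 × 789 = 4734
  O–H: 8 × 451 = 3608
  Σ(formed) = 8342 kJ
ΔH = Σ(broken) − Σ(formed) = 6497 − 8342 = −1845 kJ
For 5× the reaction as written: 5 × (−1845) = −9225 kJ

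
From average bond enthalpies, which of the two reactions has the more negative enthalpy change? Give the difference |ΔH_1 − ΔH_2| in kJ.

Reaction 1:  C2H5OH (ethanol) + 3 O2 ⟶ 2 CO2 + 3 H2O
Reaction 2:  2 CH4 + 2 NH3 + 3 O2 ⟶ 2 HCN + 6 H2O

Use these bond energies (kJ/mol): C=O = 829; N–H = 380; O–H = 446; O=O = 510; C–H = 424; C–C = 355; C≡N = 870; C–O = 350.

Reaction 1:
  Bonds broken (reactants):
    C–C: 1 × 355 = 355
    C–H: 5 × 424 = 2120
    C–O: 1 × 350 = 350
    O–H: 1 × 446 = 446
    O=O: 3 × 510 = 1530
    Σ(broken) = 4801 kJ
  Bonds formed (products):
    C=O: 4 × 829 = 3316
    O–H: 6 × 446 = 2676
    Σ(formed) = 5992 kJ
  ΔH_1 = 4801 − 5992 = −1191 kJ
Reaction 2:
  Bonds broken (reactants):
    C–H: 8 × 424 = 3392
    N–H: 6 × 380 = 2280
    O=O: 3 × 510 = 1530
    Σ(broken) = 7202 kJ
  Bonds formed (products):
    C≡N: 2 × 870 = 1740
    C–H: 2 × 424 = 848
    O–H: 12 × 446 = 5352
    Σ(formed) = 7940 kJ
  ΔH_2 = 7202 − 7940 = −738 kJ
ΔH_1 − ΔH_2 = −453 kJ, so reaction 1 has the more negative ΔH; |ΔH_1 − ΔH_2| = 453 kJ.

Reaction 1, by 453 kJ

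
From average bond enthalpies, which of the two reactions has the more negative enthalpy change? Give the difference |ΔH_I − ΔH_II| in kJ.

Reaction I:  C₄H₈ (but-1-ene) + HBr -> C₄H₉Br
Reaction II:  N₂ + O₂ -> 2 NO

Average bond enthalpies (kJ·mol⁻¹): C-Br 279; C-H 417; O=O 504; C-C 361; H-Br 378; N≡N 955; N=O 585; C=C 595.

Reaction I, by 373 kJ

Reaction I:
  Bonds broken (reactants):
    C-C: 2 × 361 = 722
    C-H: 8 × 417 = 3336
    C=C: 1 × 595 = 595
    H-Br: 1 × 378 = 378
    Σ(broken) = 5031 kJ
  Bonds formed (products):
    C-Br: 1 × 279 = 279
    C-C: 3 × 361 = 1083
    C-H: 9 × 417 = 3753
    Σ(formed) = 5115 kJ
  ΔH_I = 5031 − 5115 = −84 kJ
Reaction II:
  Bonds broken (reactants):
    N≡N: 1 × 955 = 955
    O=O: 1 × 504 = 504
    Σ(broken) = 1459 kJ
  Bonds formed (products):
    N=O: 2 × 585 = 1170
    Σ(formed) = 1170 kJ
  ΔH_II = 1459 − 1170 = +289 kJ
ΔH_I − ΔH_II = −373 kJ, so reaction I has the more negative ΔH; |ΔH_I − ΔH_II| = 373 kJ.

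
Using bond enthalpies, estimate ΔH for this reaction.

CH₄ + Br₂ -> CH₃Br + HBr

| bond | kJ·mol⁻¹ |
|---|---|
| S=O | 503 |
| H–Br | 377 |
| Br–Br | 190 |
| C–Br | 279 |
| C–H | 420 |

ΔH ≈ −46 kJ

Bonds broken (reactants):
  Br–Br: 1 × 190 = 190
  C–H: 4 × 420 = 1680
  Σ(broken) = 1870 kJ
Bonds formed (products):
  C–Br: 1 × 279 = 279
  C–H: 3 × 420 = 1260
  H–Br: 1 × 377 = 377
  Σ(formed) = 1916 kJ
ΔH = Σ(broken) − Σ(formed) = 1870 − 1916 = −46 kJ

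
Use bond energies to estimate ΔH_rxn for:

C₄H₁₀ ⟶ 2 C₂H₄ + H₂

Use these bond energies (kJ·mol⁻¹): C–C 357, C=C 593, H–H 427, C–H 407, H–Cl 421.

ΔH ≈ +272 kJ

Bonds broken (reactants):
  C–C: 3 × 357 = 1071
  C–H: 10 × 407 = 4070
  Σ(broken) = 5141 kJ
Bonds formed (products):
  C–H: 8 × 407 = 3256
  C=C: 2 × 593 = 1186
  H–H: 1 × 427 = 427
  Σ(formed) = 4869 kJ
ΔH = Σ(broken) − Σ(formed) = 5141 − 4869 = +272 kJ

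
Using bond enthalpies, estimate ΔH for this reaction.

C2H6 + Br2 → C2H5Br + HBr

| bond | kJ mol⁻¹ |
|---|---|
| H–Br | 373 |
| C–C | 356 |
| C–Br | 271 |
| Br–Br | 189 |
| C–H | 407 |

ΔH ≈ −48 kJ

Bonds broken (reactants):
  Br–Br: 1 × 189 = 189
  C–C: 1 × 356 = 356
  C–H: 6 × 407 = 2442
  Σ(broken) = 2987 kJ
Bonds formed (products):
  C–Br: 1 × 271 = 271
  C–C: 1 × 356 = 356
  C–H: 5 × 407 = 2035
  H–Br: 1 × 373 = 373
  Σ(formed) = 3035 kJ
ΔH = Σ(broken) − Σ(formed) = 2987 − 3035 = −48 kJ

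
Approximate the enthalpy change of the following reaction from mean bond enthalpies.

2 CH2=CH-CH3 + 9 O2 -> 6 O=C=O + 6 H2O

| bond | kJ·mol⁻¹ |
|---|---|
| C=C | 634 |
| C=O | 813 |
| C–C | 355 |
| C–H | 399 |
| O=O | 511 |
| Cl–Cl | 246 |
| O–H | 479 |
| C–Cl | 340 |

Bonds broken (reactants):
  C–C: 2 × 355 = 710
  C–H: 12 × 399 = 4788
  C=C: 2 × 634 = 1268
  O=O: 9 × 511 = 4599
  Σ(broken) = 11365 kJ
Bonds formed (products):
  C=O: 12 × 813 = 9756
  O–H: 12 × 479 = 5748
  Σ(formed) = 15504 kJ
ΔH = Σ(broken) − Σ(formed) = 11365 − 15504 = −4139 kJ

ΔH ≈ −4139 kJ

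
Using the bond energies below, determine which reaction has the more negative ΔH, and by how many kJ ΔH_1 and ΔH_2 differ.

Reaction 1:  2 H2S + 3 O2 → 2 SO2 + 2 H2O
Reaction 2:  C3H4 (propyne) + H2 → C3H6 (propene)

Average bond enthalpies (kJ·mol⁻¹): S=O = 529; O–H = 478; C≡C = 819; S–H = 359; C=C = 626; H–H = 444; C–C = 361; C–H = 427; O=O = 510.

Reaction 1:
  Bonds broken (reactants):
    O=O: 3 × 510 = 1530
    S–H: 4 × 359 = 1436
    Σ(broken) = 2966 kJ
  Bonds formed (products):
    O–H: 4 × 478 = 1912
    S=O: 4 × 529 = 2116
    Σ(formed) = 4028 kJ
  ΔH_1 = 2966 − 4028 = −1062 kJ
Reaction 2:
  Bonds broken (reactants):
    C≡C: 1 × 819 = 819
    C–C: 1 × 361 = 361
    C–H: 4 × 427 = 1708
    H–H: 1 × 444 = 444
    Σ(broken) = 3332 kJ
  Bonds formed (products):
    C–C: 1 × 361 = 361
    C–H: 6 × 427 = 2562
    C=C: 1 × 626 = 626
    Σ(formed) = 3549 kJ
  ΔH_2 = 3332 − 3549 = −217 kJ
ΔH_1 − ΔH_2 = −845 kJ, so reaction 1 has the more negative ΔH; |ΔH_1 − ΔH_2| = 845 kJ.

Reaction 1, by 845 kJ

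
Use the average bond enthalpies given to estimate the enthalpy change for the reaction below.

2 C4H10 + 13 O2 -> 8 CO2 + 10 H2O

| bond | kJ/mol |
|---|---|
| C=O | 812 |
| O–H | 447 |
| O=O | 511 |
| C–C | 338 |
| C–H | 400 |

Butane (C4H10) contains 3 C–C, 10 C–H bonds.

ΔH ≈ −5261 kJ

Bonds broken (reactants):
  C–C: 6 × 338 = 2028
  C–H: 20 × 400 = 8000
  O=O: 13 × 511 = 6643
  Σ(broken) = 16671 kJ
Bonds formed (products):
  C=O: 16 × 812 = 12992
  O–H: 20 × 447 = 8940
  Σ(formed) = 21932 kJ
ΔH = Σ(broken) − Σ(formed) = 16671 − 21932 = −5261 kJ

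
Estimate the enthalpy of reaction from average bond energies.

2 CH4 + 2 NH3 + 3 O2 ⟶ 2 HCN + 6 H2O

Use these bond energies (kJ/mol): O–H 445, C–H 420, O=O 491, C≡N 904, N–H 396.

ΔH ≈ −779 kJ

Bonds broken (reactants):
  C–H: 8 × 420 = 3360
  N–H: 6 × 396 = 2376
  O=O: 3 × 491 = 1473
  Σ(broken) = 7209 kJ
Bonds formed (products):
  C≡N: 2 × 904 = 1808
  C–H: 2 × 420 = 840
  O–H: 12 × 445 = 5340
  Σ(formed) = 7988 kJ
ΔH = Σ(broken) − Σ(formed) = 7209 − 7988 = −779 kJ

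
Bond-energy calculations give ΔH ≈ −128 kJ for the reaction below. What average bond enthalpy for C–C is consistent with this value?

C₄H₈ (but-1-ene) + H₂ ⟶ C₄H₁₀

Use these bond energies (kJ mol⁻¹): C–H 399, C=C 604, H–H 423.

D(C–C) ≈ 357 kJ/mol

Let D be the C–C bond energy.
Σ(broken) = 2×D + 8×399 + 1×604 + 1×423 = 4219 + 2D
Σ(formed) = 3×D + 10×399 = 3990 + 3D
ΔH = Σ(broken) − Σ(formed) = (4219 + 2D) − (3990 + 3D) = +229 − D
Setting this equal to −128 kJ gives D = 357 kJ/mol.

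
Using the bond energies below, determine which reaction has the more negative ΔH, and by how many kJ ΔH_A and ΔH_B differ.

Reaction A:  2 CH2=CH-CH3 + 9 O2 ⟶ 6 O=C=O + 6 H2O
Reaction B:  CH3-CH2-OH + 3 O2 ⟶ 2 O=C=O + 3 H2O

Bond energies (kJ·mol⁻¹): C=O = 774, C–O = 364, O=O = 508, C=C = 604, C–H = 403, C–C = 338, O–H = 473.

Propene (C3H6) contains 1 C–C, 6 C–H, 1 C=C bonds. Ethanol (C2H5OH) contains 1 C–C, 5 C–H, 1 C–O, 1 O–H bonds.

Reaction A, by 2452 kJ

Reaction A:
  Bonds broken (reactants):
    C–C: 2 × 338 = 676
    C–H: 12 × 403 = 4836
    C=C: 2 × 604 = 1208
    O=O: 9 × 508 = 4572
    Σ(broken) = 11292 kJ
  Bonds formed (products):
    C=O: 12 × 774 = 9288
    O–H: 12 × 473 = 5676
    Σ(formed) = 14964 kJ
  ΔH_A = 11292 − 14964 = −3672 kJ
Reaction B:
  Bonds broken (reactants):
    C–C: 1 × 338 = 338
    C–H: 5 × 403 = 2015
    C–O: 1 × 364 = 364
    O–H: 1 × 473 = 473
    O=O: 3 × 508 = 1524
    Σ(broken) = 4714 kJ
  Bonds formed (products):
    C=O: 4 × 774 = 3096
    O–H: 6 × 473 = 2838
    Σ(formed) = 5934 kJ
  ΔH_B = 4714 − 5934 = −1220 kJ
ΔH_A − ΔH_B = −2452 kJ, so reaction A has the more negative ΔH; |ΔH_A − ΔH_B| = 2452 kJ.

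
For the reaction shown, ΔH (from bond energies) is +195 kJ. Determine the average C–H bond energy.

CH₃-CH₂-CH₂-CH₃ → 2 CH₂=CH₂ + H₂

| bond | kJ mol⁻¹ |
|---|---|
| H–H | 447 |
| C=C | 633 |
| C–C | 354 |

D(C–H) ≈ 423 kJ/mol

Let D be the C–H bond energy.
Σ(broken) = 3×354 + 10×D = 1062 + 10D
Σ(formed) = 8×D + 2×633 + 1×447 = 1713 + 8D
ΔH = Σ(broken) − Σ(formed) = (1062 + 10D) − (1713 + 8D) = −651 + 2D
Setting this equal to +195 kJ gives 2D = 846, so D = 423 kJ/mol.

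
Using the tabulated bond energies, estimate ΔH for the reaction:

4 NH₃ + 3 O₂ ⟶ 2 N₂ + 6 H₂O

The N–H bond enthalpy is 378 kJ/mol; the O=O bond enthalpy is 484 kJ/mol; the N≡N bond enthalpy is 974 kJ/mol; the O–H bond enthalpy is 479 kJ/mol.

Bonds broken (reactants):
  N–H: 12 × 378 = 4536
  O=O: 3 × 484 = 1452
  Σ(broken) = 5988 kJ
Bonds formed (products):
  N≡N: 2 × 974 = 1948
  O–H: 12 × 479 = 5748
  Σ(formed) = 7696 kJ
ΔH = Σ(broken) − Σ(formed) = 5988 − 7696 = −1708 kJ

ΔH ≈ −1708 kJ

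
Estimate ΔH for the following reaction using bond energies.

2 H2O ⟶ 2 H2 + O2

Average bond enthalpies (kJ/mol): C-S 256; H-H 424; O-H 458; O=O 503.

Bonds broken (reactants):
  O-H: 4 × 458 = 1832
  Σ(broken) = 1832 kJ
Bonds formed (products):
  H-H: 2 × 424 = 848
  O=O: 1 × 503 = 503
  Σ(formed) = 1351 kJ
ΔH = Σ(broken) − Σ(formed) = 1832 − 1351 = +481 kJ

ΔH ≈ +481 kJ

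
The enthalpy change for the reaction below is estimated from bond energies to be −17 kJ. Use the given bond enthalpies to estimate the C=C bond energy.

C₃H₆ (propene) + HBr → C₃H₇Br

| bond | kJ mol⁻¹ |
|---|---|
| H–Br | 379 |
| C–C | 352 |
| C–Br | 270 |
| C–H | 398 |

Let D be the C=C bond energy.
Σ(broken) = 1×352 + 6×398 + 1×D + 1×379 = 3119 + D
Σ(formed) = 1×270 + 2×352 + 7×398 = 3760
ΔH = Σ(broken) − Σ(formed) = (3119 + D) − (3760) = −641 + D
Setting this equal to −17 kJ gives D = 624 kJ/mol.

D(C=C) ≈ 624 kJ/mol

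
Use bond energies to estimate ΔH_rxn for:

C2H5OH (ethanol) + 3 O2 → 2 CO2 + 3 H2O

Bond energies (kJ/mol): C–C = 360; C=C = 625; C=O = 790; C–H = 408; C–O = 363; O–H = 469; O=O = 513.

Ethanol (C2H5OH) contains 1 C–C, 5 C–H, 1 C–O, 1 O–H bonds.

ΔH ≈ −1203 kJ

Bonds broken (reactants):
  C–C: 1 × 360 = 360
  C–H: 5 × 408 = 2040
  C–O: 1 × 363 = 363
  O–H: 1 × 469 = 469
  O=O: 3 × 513 = 1539
  Σ(broken) = 4771 kJ
Bonds formed (products):
  C=O: 4 × 790 = 3160
  O–H: 6 × 469 = 2814
  Σ(formed) = 5974 kJ
ΔH = Σ(broken) − Σ(formed) = 4771 − 5974 = −1203 kJ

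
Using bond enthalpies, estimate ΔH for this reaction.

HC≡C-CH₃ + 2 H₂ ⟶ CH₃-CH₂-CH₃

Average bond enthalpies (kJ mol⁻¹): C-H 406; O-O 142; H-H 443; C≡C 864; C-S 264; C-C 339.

Bonds broken (reactants):
  C≡C: 1 × 864 = 864
  C-C: 1 × 339 = 339
  C-H: 4 × 406 = 1624
  H-H: 2 × 443 = 886
  Σ(broken) = 3713 kJ
Bonds formed (products):
  C-C: 2 × 339 = 678
  C-H: 8 × 406 = 3248
  Σ(formed) = 3926 kJ
ΔH = Σ(broken) − Σ(formed) = 3713 − 3926 = −213 kJ

ΔH ≈ −213 kJ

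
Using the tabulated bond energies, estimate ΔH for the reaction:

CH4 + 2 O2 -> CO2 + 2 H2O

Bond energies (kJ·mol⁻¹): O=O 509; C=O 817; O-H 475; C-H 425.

Bonds broken (reactants):
  C-H: 4 × 425 = 1700
  O=O: 2 × 509 = 1018
  Σ(broken) = 2718 kJ
Bonds formed (products):
  C=O: 2 × 817 = 1634
  O-H: 4 × 475 = 1900
  Σ(formed) = 3534 kJ
ΔH = Σ(broken) − Σ(formed) = 2718 − 3534 = −816 kJ

ΔH ≈ −816 kJ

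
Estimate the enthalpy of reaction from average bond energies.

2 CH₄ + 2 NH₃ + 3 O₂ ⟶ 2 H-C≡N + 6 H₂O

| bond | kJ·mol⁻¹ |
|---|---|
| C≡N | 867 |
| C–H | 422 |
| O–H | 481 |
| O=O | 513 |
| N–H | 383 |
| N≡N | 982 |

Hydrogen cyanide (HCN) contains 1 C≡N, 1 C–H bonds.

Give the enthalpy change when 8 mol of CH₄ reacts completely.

Bonds broken (reactants):
  C–H: 8 × 422 = 3376
  N–H: 6 × 383 = 2298
  O=O: 3 × 513 = 1539
  Σ(broken) = 7213 kJ
Bonds formed (products):
  C≡N: 2 × 867 = 1734
  C–H: 2 × 422 = 844
  O–H: 12 × 481 = 5772
  Σ(formed) = 8350 kJ
ΔH = Σ(broken) − Σ(formed) = 7213 − 8350 = −1137 kJ
For 4× the reaction as written: 4 × (−1137) = −4548 kJ

ΔH = −4548 kJ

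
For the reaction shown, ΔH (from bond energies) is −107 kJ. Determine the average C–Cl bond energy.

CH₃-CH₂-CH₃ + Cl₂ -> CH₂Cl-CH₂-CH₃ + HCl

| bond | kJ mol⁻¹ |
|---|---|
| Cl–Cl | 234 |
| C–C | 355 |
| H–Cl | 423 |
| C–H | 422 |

D(C–Cl) ≈ 340 kJ/mol

Let D be the C–Cl bond energy.
Σ(broken) = 2×355 + 8×422 + 1×234 = 4320
Σ(formed) = 2×355 + 1×D + 7×422 + 1×423 = 4087 + D
ΔH = Σ(broken) − Σ(formed) = (4320) − (4087 + D) = +233 − D
Setting this equal to −107 kJ gives D = 340 kJ/mol.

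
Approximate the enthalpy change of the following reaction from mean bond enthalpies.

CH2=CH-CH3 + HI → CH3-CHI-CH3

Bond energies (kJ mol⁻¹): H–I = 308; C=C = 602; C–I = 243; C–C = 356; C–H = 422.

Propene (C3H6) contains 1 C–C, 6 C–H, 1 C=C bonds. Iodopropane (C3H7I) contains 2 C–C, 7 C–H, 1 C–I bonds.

ΔH ≈ −111 kJ

Bonds broken (reactants):
  C–C: 1 × 356 = 356
  C–H: 6 × 422 = 2532
  C=C: 1 × 602 = 602
  H–I: 1 × 308 = 308
  Σ(broken) = 3798 kJ
Bonds formed (products):
  C–C: 2 × 356 = 712
  C–H: 7 × 422 = 2954
  C–I: 1 × 243 = 243
  Σ(formed) = 3909 kJ
ΔH = Σ(broken) − Σ(formed) = 3798 − 3909 = −111 kJ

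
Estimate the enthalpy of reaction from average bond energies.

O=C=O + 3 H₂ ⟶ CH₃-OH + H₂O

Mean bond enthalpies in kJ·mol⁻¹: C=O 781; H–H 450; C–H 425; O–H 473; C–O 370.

ΔH ≈ −152 kJ

Bonds broken (reactants):
  C=O: 2 × 781 = 1562
  H–H: 3 × 450 = 1350
  Σ(broken) = 2912 kJ
Bonds formed (products):
  C–H: 3 × 425 = 1275
  C–O: 1 × 370 = 370
  O–H: 3 × 473 = 1419
  Σ(formed) = 3064 kJ
ΔH = Σ(broken) − Σ(formed) = 2912 − 3064 = −152 kJ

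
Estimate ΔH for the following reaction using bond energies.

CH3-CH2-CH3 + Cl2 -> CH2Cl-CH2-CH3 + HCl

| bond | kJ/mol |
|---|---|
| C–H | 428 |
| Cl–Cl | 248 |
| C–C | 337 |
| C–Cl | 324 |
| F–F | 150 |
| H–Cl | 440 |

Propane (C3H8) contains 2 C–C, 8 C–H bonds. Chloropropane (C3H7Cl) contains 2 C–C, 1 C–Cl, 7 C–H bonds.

Bonds broken (reactants):
  C–C: 2 × 337 = 674
  C–H: 8 × 428 = 3424
  Cl–Cl: 1 × 248 = 248
  Σ(broken) = 4346 kJ
Bonds formed (products):
  C–C: 2 × 337 = 674
  C–Cl: 1 × 324 = 324
  C–H: 7 × 428 = 2996
  H–Cl: 1 × 440 = 440
  Σ(formed) = 4434 kJ
ΔH = Σ(broken) − Σ(formed) = 4346 − 4434 = −88 kJ

ΔH ≈ −88 kJ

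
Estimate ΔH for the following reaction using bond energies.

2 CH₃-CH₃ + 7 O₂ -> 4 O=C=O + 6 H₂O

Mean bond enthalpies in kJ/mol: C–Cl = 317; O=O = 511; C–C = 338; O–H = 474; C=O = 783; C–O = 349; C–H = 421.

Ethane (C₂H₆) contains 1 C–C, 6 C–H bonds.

ΔH ≈ −2647 kJ

Bonds broken (reactants):
  C–C: 2 × 338 = 676
  C–H: 12 × 421 = 5052
  O=O: 7 × 511 = 3577
  Σ(broken) = 9305 kJ
Bonds formed (products):
  C=O: 8 × 783 = 6264
  O–H: 12 × 474 = 5688
  Σ(formed) = 11952 kJ
ΔH = Σ(broken) − Σ(formed) = 9305 − 11952 = −2647 kJ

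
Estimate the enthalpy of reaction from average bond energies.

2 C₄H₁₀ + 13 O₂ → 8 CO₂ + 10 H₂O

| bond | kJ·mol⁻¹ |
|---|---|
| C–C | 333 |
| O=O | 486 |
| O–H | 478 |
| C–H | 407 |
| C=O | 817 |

Bonds broken (reactants):
  C–C: 6 × 333 = 1998
  C–H: 20 × 407 = 8140
  O=O: 13 × 486 = 6318
  Σ(broken) = 16456 kJ
Bonds formed (products):
  C=O: 16 × 817 = 13072
  O–H: 20 × 478 = 9560
  Σ(formed) = 22632 kJ
ΔH = Σ(broken) − Σ(formed) = 16456 − 22632 = −6176 kJ

ΔH ≈ −6176 kJ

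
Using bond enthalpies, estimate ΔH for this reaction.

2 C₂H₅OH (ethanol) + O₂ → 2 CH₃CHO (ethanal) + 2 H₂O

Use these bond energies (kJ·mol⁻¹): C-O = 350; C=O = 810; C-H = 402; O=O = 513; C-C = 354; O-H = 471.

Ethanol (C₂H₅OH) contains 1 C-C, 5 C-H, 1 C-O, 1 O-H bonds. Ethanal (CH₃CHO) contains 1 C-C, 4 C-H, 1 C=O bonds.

ΔH ≈ −545 kJ

Bonds broken (reactants):
  C-C: 2 × 354 = 708
  C-H: 10 × 402 = 4020
  C-O: 2 × 350 = 700
  O-H: 2 × 471 = 942
  O=O: 1 × 513 = 513
  Σ(broken) = 6883 kJ
Bonds formed (products):
  C-C: 2 × 354 = 708
  C-H: 8 × 402 = 3216
  C=O: 2 × 810 = 1620
  O-H: 4 × 471 = 1884
  Σ(formed) = 7428 kJ
ΔH = Σ(broken) − Σ(formed) = 6883 − 7428 = −545 kJ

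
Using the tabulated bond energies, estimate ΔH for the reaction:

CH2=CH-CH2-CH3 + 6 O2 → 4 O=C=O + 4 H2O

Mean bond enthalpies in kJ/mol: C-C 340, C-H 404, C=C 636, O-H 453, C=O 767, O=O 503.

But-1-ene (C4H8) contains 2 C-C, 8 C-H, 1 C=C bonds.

ΔH ≈ −2194 kJ

Bonds broken (reactants):
  C-C: 2 × 340 = 680
  C-H: 8 × 404 = 3232
  C=C: 1 × 636 = 636
  O=O: 6 × 503 = 3018
  Σ(broken) = 7566 kJ
Bonds formed (products):
  C=O: 8 × 767 = 6136
  O-H: 8 × 453 = 3624
  Σ(formed) = 9760 kJ
ΔH = Σ(broken) − Σ(formed) = 7566 − 9760 = −2194 kJ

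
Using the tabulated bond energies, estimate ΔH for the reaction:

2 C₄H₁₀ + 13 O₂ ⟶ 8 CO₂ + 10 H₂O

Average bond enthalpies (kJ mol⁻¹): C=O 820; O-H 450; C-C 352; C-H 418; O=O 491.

ΔH ≈ −5265 kJ

Bonds broken (reactants):
  C-C: 6 × 352 = 2112
  C-H: 20 × 418 = 8360
  O=O: 13 × 491 = 6383
  Σ(broken) = 16855 kJ
Bonds formed (products):
  C=O: 16 × 820 = 13120
  O-H: 20 × 450 = 9000
  Σ(formed) = 22120 kJ
ΔH = Σ(broken) − Σ(formed) = 16855 − 22120 = −5265 kJ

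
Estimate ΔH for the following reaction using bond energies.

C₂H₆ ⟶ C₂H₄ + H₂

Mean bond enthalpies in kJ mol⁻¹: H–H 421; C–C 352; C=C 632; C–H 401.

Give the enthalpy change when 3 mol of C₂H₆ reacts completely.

ΔH = +303 kJ

Bonds broken (reactants):
  C–C: 1 × 352 = 352
  C–H: 6 × 401 = 2406
  Σ(broken) = 2758 kJ
Bonds formed (products):
  C–H: 4 × 401 = 1604
  C=C: 1 × 632 = 632
  H–H: 1 × 421 = 421
  Σ(formed) = 2657 kJ
ΔH = Σ(broken) − Σ(formed) = 2758 − 2657 = +101 kJ
For 3× the reaction as written: 3 × (+101) = +303 kJ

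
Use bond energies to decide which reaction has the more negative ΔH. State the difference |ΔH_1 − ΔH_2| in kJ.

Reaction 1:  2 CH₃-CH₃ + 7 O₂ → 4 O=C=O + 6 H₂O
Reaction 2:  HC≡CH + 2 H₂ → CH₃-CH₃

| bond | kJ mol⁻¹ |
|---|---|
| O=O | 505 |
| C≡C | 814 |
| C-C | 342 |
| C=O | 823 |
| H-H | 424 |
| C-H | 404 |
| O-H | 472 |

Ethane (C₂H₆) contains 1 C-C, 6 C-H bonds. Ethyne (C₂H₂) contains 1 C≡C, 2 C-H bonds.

Reaction 1, by 2885 kJ

Reaction 1:
  Bonds broken (reactants):
    C-C: 2 × 342 = 684
    C-H: 12 × 404 = 4848
    O=O: 7 × 505 = 3535
    Σ(broken) = 9067 kJ
  Bonds formed (products):
    C=O: 8 × 823 = 6584
    O-H: 12 × 472 = 5664
    Σ(formed) = 12248 kJ
  ΔH_1 = 9067 − 12248 = −3181 kJ
Reaction 2:
  Bonds broken (reactants):
    C≡C: 1 × 814 = 814
    C-H: 2 × 404 = 808
    H-H: 2 × 424 = 848
    Σ(broken) = 2470 kJ
  Bonds formed (products):
    C-C: 1 × 342 = 342
    C-H: 6 × 404 = 2424
    Σ(formed) = 2766 kJ
  ΔH_2 = 2470 − 2766 = −296 kJ
ΔH_1 − ΔH_2 = −2885 kJ, so reaction 1 has the more negative ΔH; |ΔH_1 − ΔH_2| = 2885 kJ.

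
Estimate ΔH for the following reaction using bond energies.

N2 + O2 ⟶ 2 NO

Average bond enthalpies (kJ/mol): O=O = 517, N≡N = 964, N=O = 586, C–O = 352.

Bonds broken (reactants):
  N≡N: 1 × 964 = 964
  O=O: 1 × 517 = 517
  Σ(broken) = 1481 kJ
Bonds formed (products):
  N=O: 2 × 586 = 1172
  Σ(formed) = 1172 kJ
ΔH = Σ(broken) − Σ(formed) = 1481 − 1172 = +309 kJ

ΔH ≈ +309 kJ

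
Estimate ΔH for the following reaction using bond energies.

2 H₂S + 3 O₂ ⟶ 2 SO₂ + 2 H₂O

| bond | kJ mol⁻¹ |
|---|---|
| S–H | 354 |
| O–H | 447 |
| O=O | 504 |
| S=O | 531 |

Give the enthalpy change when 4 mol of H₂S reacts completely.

Bonds broken (reactants):
  O=O: 3 × 504 = 1512
  S–H: 4 × 354 = 1416
  Σ(broken) = 2928 kJ
Bonds formed (products):
  O–H: 4 × 447 = 1788
  S=O: 4 × 531 = 2124
  Σ(formed) = 3912 kJ
ΔH = Σ(broken) − Σ(formed) = 2928 − 3912 = −984 kJ
For 2× the reaction as written: 2 × (−984) = −1968 kJ

ΔH = −1968 kJ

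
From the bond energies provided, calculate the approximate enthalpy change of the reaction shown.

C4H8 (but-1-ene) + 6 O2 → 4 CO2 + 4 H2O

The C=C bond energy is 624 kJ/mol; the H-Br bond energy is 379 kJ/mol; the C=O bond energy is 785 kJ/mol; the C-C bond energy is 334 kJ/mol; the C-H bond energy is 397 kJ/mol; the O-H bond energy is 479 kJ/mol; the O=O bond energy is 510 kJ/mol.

ΔH ≈ −2584 kJ

Bonds broken (reactants):
  C-C: 2 × 334 = 668
  C-H: 8 × 397 = 3176
  C=C: 1 × 624 = 624
  O=O: 6 × 510 = 3060
  Σ(broken) = 7528 kJ
Bonds formed (products):
  C=O: 8 × 785 = 6280
  O-H: 8 × 479 = 3832
  Σ(formed) = 10112 kJ
ΔH = Σ(broken) − Σ(formed) = 7528 − 10112 = −2584 kJ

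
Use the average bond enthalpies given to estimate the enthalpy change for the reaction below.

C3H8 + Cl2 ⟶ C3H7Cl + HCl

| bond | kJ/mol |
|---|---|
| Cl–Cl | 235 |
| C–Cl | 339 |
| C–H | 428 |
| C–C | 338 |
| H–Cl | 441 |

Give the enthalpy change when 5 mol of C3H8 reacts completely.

ΔH = −585 kJ

Bonds broken (reactants):
  C–C: 2 × 338 = 676
  C–H: 8 × 428 = 3424
  Cl–Cl: 1 × 235 = 235
  Σ(broken) = 4335 kJ
Bonds formed (products):
  C–C: 2 × 338 = 676
  C–Cl: 1 × 339 = 339
  C–H: 7 × 428 = 2996
  H–Cl: 1 × 441 = 441
  Σ(formed) = 4452 kJ
ΔH = Σ(broken) − Σ(formed) = 4335 − 4452 = −117 kJ
For 5× the reaction as written: 5 × (−117) = −585 kJ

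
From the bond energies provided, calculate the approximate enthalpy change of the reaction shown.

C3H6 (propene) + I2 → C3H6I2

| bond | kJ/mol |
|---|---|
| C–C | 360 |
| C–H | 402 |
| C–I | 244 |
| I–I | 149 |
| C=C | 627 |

Bonds broken (reactants):
  C–C: 1 × 360 = 360
  C–H: 6 × 402 = 2412
  C=C: 1 × 627 = 627
  I–I: 1 × 149 = 149
  Σ(broken) = 3548 kJ
Bonds formed (products):
  C–C: 2 × 360 = 720
  C–H: 6 × 402 = 2412
  C–I: 2 × 244 = 488
  Σ(formed) = 3620 kJ
ΔH = Σ(broken) − Σ(formed) = 3548 − 3620 = −72 kJ

ΔH ≈ −72 kJ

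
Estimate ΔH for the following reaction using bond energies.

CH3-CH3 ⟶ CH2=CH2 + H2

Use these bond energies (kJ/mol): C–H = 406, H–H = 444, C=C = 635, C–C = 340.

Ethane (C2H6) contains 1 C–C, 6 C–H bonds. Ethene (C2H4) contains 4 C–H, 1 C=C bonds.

ΔH ≈ +73 kJ

Bonds broken (reactants):
  C–C: 1 × 340 = 340
  C–H: 6 × 406 = 2436
  Σ(broken) = 2776 kJ
Bonds formed (products):
  C–H: 4 × 406 = 1624
  C=C: 1 × 635 = 635
  H–H: 1 × 444 = 444
  Σ(formed) = 2703 kJ
ΔH = Σ(broken) − Σ(formed) = 2776 − 2703 = +73 kJ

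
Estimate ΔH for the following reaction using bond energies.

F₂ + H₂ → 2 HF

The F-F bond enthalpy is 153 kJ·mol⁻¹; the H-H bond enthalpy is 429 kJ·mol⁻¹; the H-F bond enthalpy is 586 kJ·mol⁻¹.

ΔH ≈ −590 kJ

Bonds broken (reactants):
  F-F: 1 × 153 = 153
  H-H: 1 × 429 = 429
  Σ(broken) = 582 kJ
Bonds formed (products):
  H-F: 2 × 586 = 1172
  Σ(formed) = 1172 kJ
ΔH = Σ(broken) − Σ(formed) = 582 − 1172 = −590 kJ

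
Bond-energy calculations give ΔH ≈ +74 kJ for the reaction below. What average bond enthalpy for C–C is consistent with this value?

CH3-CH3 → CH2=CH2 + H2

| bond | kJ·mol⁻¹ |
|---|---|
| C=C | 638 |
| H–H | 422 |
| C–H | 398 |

Let D be the C–C bond energy.
Σ(broken) = 1×D + 6×398 = 2388 + D
Σ(formed) = 4×398 + 1×638 + 1×422 = 2652
ΔH = Σ(broken) − Σ(formed) = (2388 + D) − (2652) = −264 + D
Setting this equal to +74 kJ gives D = 338 kJ/mol.

D(C–C) ≈ 338 kJ/mol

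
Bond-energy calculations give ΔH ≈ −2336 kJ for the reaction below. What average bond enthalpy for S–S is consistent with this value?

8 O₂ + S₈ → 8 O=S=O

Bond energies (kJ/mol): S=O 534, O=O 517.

D(S–S) ≈ 259 kJ/mol

Let D be the S–S bond energy.
Σ(broken) = 8×517 + 8×D = 4136 + 8D
Σ(formed) = 16×534 = 8544
ΔH = Σ(broken) − Σ(formed) = (4136 + 8D) − (8544) = −4408 + 8D
Setting this equal to −2336 kJ gives 8D = 2072, so D = 259 kJ/mol.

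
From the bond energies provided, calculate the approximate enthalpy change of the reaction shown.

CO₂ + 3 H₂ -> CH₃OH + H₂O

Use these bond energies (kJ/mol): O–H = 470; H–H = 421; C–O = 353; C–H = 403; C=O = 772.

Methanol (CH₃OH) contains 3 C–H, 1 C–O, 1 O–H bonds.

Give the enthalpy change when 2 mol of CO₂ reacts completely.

Bonds broken (reactants):
  C=O: 2 × 772 = 1544
  H–H: 3 × 421 = 1263
  Σ(broken) = 2807 kJ
Bonds formed (products):
  C–H: 3 × 403 = 1209
  C–O: 1 × 353 = 353
  O–H: 3 × 470 = 1410
  Σ(formed) = 2972 kJ
ΔH = Σ(broken) − Σ(formed) = 2807 − 2972 = −165 kJ
For 2× the reaction as written: 2 × (−165) = −330 kJ

ΔH = −330 kJ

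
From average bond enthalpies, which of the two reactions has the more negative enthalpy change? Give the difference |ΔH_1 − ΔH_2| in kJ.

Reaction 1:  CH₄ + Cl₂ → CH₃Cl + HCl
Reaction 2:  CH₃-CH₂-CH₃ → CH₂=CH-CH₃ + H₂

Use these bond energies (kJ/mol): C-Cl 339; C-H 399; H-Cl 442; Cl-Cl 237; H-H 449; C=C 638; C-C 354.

Reaction 1:
  Bonds broken (reactants):
    C-H: 4 × 399 = 1596
    Cl-Cl: 1 × 237 = 237
    Σ(broken) = 1833 kJ
  Bonds formed (products):
    C-Cl: 1 × 339 = 339
    C-H: 3 × 399 = 1197
    H-Cl: 1 × 442 = 442
    Σ(formed) = 1978 kJ
  ΔH_1 = 1833 − 1978 = −145 kJ
Reaction 2:
  Bonds broken (reactants):
    C-C: 2 × 354 = 708
    C-H: 8 × 399 = 3192
    Σ(broken) = 3900 kJ
  Bonds formed (products):
    C-C: 1 × 354 = 354
    C-H: 6 × 399 = 2394
    C=C: 1 × 638 = 638
    H-H: 1 × 449 = 449
    Σ(formed) = 3835 kJ
  ΔH_2 = 3900 − 3835 = +65 kJ
ΔH_1 − ΔH_2 = −210 kJ, so reaction 1 has the more negative ΔH; |ΔH_1 − ΔH_2| = 210 kJ.

Reaction 1, by 210 kJ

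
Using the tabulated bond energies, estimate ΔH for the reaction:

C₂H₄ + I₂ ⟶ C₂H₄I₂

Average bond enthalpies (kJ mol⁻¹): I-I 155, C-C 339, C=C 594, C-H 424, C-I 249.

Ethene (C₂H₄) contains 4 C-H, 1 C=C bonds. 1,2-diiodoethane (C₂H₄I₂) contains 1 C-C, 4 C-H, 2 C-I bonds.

ΔH ≈ −88 kJ

Bonds broken (reactants):
  C-H: 4 × 424 = 1696
  C=C: 1 × 594 = 594
  I-I: 1 × 155 = 155
  Σ(broken) = 2445 kJ
Bonds formed (products):
  C-C: 1 × 339 = 339
  C-H: 4 × 424 = 1696
  C-I: 2 × 249 = 498
  Σ(formed) = 2533 kJ
ΔH = Σ(broken) − Σ(formed) = 2445 − 2533 = −88 kJ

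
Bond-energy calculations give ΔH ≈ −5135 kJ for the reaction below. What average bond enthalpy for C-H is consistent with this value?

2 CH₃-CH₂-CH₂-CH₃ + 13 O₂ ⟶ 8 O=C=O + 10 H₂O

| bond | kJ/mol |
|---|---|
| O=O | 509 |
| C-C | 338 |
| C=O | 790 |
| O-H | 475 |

Let D be the C-H bond energy.
Σ(broken) = 6×338 + 20×D + 13×509 = 8645 + 20D
Σ(formed) = 16×790 + 20×475 = 22140
ΔH = Σ(broken) − Σ(formed) = (8645 + 20D) − (22140) = −13495 + 20D
Setting this equal to −5135 kJ gives 20D = 8360, so D = 418 kJ/mol.

D(C-H) ≈ 418 kJ/mol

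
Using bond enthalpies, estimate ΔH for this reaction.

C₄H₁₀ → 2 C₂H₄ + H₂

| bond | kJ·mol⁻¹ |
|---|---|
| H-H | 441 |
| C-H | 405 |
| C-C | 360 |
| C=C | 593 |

Bonds broken (reactants):
  C-C: 3 × 360 = 1080
  C-H: 10 × 405 = 4050
  Σ(broken) = 5130 kJ
Bonds formed (products):
  C-H: 8 × 405 = 3240
  C=C: 2 × 593 = 1186
  H-H: 1 × 441 = 441
  Σ(formed) = 4867 kJ
ΔH = Σ(broken) − Σ(formed) = 5130 − 4867 = +263 kJ

ΔH ≈ +263 kJ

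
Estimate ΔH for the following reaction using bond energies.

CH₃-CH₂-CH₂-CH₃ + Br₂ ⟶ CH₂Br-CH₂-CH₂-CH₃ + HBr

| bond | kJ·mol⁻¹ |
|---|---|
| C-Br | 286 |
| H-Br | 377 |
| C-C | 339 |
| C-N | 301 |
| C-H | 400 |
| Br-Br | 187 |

ΔH ≈ −76 kJ

Bonds broken (reactants):
  Br-Br: 1 × 187 = 187
  C-C: 3 × 339 = 1017
  C-H: 10 × 400 = 4000
  Σ(broken) = 5204 kJ
Bonds formed (products):
  C-Br: 1 × 286 = 286
  C-C: 3 × 339 = 1017
  C-H: 9 × 400 = 3600
  H-Br: 1 × 377 = 377
  Σ(formed) = 5280 kJ
ΔH = Σ(broken) − Σ(formed) = 5204 − 5280 = −76 kJ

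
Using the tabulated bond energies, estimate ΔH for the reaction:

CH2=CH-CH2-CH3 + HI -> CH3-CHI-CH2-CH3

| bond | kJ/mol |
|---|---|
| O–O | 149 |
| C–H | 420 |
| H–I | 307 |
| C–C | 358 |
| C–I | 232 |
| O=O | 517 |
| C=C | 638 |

Bonds broken (reactants):
  C–C: 2 × 358 = 716
  C–H: 8 × 420 = 3360
  C=C: 1 × 638 = 638
  H–I: 1 × 307 = 307
  Σ(broken) = 5021 kJ
Bonds formed (products):
  C–C: 3 × 358 = 1074
  C–H: 9 × 420 = 3780
  C–I: 1 × 232 = 232
  Σ(formed) = 5086 kJ
ΔH = Σ(broken) − Σ(formed) = 5021 − 5086 = −65 kJ

ΔH ≈ −65 kJ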